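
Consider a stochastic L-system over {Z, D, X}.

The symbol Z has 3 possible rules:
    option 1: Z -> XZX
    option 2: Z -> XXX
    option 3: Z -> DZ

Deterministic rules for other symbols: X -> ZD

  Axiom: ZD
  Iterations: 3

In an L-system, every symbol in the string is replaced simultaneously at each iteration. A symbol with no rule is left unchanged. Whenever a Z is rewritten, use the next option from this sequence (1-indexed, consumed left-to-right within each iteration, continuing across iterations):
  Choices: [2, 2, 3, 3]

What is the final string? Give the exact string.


Step 0: ZD
Step 1: XXXD  (used choices [2])
Step 2: ZDZDZDD  (used choices [])
Step 3: XXXDDZDDZDD  (used choices [2, 3, 3])

Answer: XXXDDZDDZDD


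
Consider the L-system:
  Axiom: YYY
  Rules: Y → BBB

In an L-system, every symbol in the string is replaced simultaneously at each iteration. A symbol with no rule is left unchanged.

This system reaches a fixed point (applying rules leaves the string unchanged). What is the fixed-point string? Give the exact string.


Answer: BBBBBBBBB

Derivation:
Step 0: YYY
Step 1: BBBBBBBBB
Step 2: BBBBBBBBB  (unchanged — fixed point at step 1)


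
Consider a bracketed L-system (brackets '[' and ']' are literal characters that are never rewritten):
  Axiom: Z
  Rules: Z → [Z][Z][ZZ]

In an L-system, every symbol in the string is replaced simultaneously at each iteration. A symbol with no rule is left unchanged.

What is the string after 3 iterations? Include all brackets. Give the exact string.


Step 0: Z
Step 1: [Z][Z][ZZ]
Step 2: [[Z][Z][ZZ]][[Z][Z][ZZ]][[Z][Z][ZZ][Z][Z][ZZ]]
Step 3: [[[Z][Z][ZZ]][[Z][Z][ZZ]][[Z][Z][ZZ][Z][Z][ZZ]]][[[Z][Z][ZZ]][[Z][Z][ZZ]][[Z][Z][ZZ][Z][Z][ZZ]]][[[Z][Z][ZZ]][[Z][Z][ZZ]][[Z][Z][ZZ][Z][Z][ZZ]][[Z][Z][ZZ]][[Z][Z][ZZ]][[Z][Z][ZZ][Z][Z][ZZ]]]

Answer: [[[Z][Z][ZZ]][[Z][Z][ZZ]][[Z][Z][ZZ][Z][Z][ZZ]]][[[Z][Z][ZZ]][[Z][Z][ZZ]][[Z][Z][ZZ][Z][Z][ZZ]]][[[Z][Z][ZZ]][[Z][Z][ZZ]][[Z][Z][ZZ][Z][Z][ZZ]][[Z][Z][ZZ]][[Z][Z][ZZ]][[Z][Z][ZZ][Z][Z][ZZ]]]


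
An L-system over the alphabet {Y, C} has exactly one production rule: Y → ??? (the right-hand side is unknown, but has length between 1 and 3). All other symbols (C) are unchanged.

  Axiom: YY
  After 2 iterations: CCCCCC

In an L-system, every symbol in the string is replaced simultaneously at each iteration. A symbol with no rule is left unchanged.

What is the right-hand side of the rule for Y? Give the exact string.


Trying Y → CCC:
  Step 0: YY
  Step 1: CCCCCC
  Step 2: CCCCCC
Matches the given result.

Answer: CCC


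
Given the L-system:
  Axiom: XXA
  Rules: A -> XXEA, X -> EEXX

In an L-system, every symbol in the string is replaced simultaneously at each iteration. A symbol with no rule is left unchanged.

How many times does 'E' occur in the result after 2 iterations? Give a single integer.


Answer: 18

Derivation:
Step 0: XXA  (0 'E')
Step 1: EEXXEEXXXXEA  (5 'E')
Step 2: EEEEXXEEXXEEEEXXEEXXEEXXEEXXEXXEA  (18 'E')


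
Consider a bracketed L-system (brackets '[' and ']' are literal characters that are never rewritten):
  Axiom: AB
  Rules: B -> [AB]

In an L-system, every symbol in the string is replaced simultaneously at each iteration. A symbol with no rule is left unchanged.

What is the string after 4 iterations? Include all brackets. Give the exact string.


Step 0: AB
Step 1: A[AB]
Step 2: A[A[AB]]
Step 3: A[A[A[AB]]]
Step 4: A[A[A[A[AB]]]]

Answer: A[A[A[A[AB]]]]


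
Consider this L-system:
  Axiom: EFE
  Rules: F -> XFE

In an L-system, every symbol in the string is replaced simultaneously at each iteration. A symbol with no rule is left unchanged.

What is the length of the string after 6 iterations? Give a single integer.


Answer: 15

Derivation:
Step 0: length = 3
Step 1: length = 5
Step 2: length = 7
Step 3: length = 9
Step 4: length = 11
Step 5: length = 13
Step 6: length = 15


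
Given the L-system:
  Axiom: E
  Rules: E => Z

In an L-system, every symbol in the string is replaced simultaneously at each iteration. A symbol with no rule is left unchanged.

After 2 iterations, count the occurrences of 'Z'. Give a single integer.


Answer: 1

Derivation:
Step 0: E  (0 'Z')
Step 1: Z  (1 'Z')
Step 2: Z  (1 'Z')


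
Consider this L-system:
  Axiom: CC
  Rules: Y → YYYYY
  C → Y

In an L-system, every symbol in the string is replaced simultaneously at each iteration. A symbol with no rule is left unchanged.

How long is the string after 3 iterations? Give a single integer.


Step 0: length = 2
Step 1: length = 2
Step 2: length = 10
Step 3: length = 50

Answer: 50


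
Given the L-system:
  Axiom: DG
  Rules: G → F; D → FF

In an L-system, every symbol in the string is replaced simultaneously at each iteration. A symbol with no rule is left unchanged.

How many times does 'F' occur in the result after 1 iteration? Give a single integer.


Answer: 3

Derivation:
Step 0: DG  (0 'F')
Step 1: FFF  (3 'F')


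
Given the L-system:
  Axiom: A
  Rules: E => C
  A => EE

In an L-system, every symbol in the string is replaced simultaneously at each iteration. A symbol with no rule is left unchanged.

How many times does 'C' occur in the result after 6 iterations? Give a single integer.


Answer: 2

Derivation:
Step 0: A  (0 'C')
Step 1: EE  (0 'C')
Step 2: CC  (2 'C')
Step 3: CC  (2 'C')
Step 4: CC  (2 'C')
Step 5: CC  (2 'C')
Step 6: CC  (2 'C')


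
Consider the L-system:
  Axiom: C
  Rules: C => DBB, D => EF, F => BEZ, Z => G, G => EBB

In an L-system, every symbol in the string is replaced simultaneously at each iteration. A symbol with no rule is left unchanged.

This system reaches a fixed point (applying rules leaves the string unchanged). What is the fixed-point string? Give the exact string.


Answer: EBEEBBBB

Derivation:
Step 0: C
Step 1: DBB
Step 2: EFBB
Step 3: EBEZBB
Step 4: EBEGBB
Step 5: EBEEBBBB
Step 6: EBEEBBBB  (unchanged — fixed point at step 5)


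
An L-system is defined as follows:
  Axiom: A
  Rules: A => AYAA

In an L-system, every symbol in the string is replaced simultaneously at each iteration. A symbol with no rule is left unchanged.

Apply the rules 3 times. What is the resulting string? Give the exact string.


Answer: AYAAYAYAAAYAAYAYAAYAYAAAYAAAYAAYAYAAAYAA

Derivation:
Step 0: A
Step 1: AYAA
Step 2: AYAAYAYAAAYAA
Step 3: AYAAYAYAAAYAAYAYAAYAYAAAYAAAYAAYAYAAAYAA


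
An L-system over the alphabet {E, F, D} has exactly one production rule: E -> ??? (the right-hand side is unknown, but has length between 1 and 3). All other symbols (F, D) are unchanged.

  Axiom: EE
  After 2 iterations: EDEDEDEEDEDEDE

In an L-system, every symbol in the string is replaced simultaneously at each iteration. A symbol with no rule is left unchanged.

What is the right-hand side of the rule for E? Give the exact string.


Answer: EDE

Derivation:
Trying E -> EDE:
  Step 0: EE
  Step 1: EDEEDE
  Step 2: EDEDEDEEDEDEDE
Matches the given result.


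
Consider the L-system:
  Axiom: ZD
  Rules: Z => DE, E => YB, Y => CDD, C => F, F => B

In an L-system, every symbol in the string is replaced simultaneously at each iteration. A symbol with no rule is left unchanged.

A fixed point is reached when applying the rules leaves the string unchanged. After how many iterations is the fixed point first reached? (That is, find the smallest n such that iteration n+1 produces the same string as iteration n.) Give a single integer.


Step 0: ZD
Step 1: DED
Step 2: DYBD
Step 3: DCDDBD
Step 4: DFDDBD
Step 5: DBDDBD
Step 6: DBDDBD  (unchanged — fixed point at step 5)

Answer: 5


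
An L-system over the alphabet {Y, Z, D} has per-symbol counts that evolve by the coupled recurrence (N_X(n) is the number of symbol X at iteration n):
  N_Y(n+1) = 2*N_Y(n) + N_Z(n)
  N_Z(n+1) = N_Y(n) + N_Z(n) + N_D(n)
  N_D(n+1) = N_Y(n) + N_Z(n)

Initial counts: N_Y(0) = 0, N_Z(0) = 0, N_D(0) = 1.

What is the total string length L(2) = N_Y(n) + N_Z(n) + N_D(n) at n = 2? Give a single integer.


Step 0: N_Y=0, N_Z=0, N_D=1, L=1
Step 1: N_Y=0, N_Z=1, N_D=0, L=1
Step 2: N_Y=1, N_Z=1, N_D=1, L=3

Answer: 3


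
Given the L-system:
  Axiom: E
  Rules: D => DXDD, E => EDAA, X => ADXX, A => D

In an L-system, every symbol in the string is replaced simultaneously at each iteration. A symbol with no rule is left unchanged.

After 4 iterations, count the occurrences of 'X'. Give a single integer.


Step 0: E  (0 'X')
Step 1: EDAA  (0 'X')
Step 2: EDAADXDDDD  (1 'X')
Step 3: EDAADXDDDDDXDDADXXDXDDDXDDDXDDDXDD  (8 'X')
Step 4: EDAADXDDDDDXDDADXXDXDDDXDDDXDDDXDDDXDDADXXDXDDDXDDDDXDDADXXADXXDXDDADXXDXDDDXDDDXDDADXXDXDDDXDDDXDDADXXDXDDDXDDDXDDADXXDXDDDXDD  (38 'X')

Answer: 38


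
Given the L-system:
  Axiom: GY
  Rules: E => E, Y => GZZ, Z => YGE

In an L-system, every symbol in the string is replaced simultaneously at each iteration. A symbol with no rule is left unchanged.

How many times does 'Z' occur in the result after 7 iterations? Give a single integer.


Step 0: GY  (0 'Z')
Step 1: GGZZ  (2 'Z')
Step 2: GGYGEYGE  (0 'Z')
Step 3: GGGZZGEGZZGE  (4 'Z')
Step 4: GGGYGEYGEGEGYGEYGEGE  (0 'Z')
Step 5: GGGGZZGEGZZGEGEGGZZGEGZZGEGE  (8 'Z')
Step 6: GGGGYGEYGEGEGYGEYGEGEGEGGYGEYGEGEGYGEYGEGEGE  (0 'Z')
Step 7: GGGGGZZGEGZZGEGEGGZZGEGZZGEGEGEGGGZZGEGZZGEGEGGZZGEGZZGEGEGE  (16 'Z')

Answer: 16


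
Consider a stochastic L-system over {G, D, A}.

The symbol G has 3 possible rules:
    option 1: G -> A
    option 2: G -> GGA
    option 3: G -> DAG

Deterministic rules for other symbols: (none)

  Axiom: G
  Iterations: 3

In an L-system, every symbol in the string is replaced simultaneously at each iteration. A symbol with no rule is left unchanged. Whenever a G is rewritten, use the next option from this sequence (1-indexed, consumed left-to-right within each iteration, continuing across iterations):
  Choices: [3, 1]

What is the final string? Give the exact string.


Step 0: G
Step 1: DAG  (used choices [3])
Step 2: DAA  (used choices [1])
Step 3: DAA  (used choices [])

Answer: DAA


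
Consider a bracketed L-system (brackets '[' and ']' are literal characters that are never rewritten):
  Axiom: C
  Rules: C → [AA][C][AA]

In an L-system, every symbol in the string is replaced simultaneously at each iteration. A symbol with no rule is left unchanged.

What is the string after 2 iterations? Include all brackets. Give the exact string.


Answer: [AA][[AA][C][AA]][AA]

Derivation:
Step 0: C
Step 1: [AA][C][AA]
Step 2: [AA][[AA][C][AA]][AA]


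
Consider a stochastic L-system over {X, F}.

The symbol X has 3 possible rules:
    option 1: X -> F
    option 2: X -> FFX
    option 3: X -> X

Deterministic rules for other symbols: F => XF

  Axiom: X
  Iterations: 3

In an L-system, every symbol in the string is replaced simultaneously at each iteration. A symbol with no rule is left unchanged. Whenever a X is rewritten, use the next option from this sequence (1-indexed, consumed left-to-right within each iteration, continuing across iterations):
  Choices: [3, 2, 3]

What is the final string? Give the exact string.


Step 0: X
Step 1: X  (used choices [3])
Step 2: FFX  (used choices [2])
Step 3: XFXFX  (used choices [3])

Answer: XFXFX


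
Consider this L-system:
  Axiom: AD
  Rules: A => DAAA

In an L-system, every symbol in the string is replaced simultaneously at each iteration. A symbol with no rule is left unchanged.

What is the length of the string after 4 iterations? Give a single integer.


Answer: 122

Derivation:
Step 0: length = 2
Step 1: length = 5
Step 2: length = 14
Step 3: length = 41
Step 4: length = 122


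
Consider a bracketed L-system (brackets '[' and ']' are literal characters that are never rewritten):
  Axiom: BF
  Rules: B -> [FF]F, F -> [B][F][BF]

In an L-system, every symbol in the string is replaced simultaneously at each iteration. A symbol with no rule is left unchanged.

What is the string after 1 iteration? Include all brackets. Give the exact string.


Answer: [FF]F[B][F][BF]

Derivation:
Step 0: BF
Step 1: [FF]F[B][F][BF]


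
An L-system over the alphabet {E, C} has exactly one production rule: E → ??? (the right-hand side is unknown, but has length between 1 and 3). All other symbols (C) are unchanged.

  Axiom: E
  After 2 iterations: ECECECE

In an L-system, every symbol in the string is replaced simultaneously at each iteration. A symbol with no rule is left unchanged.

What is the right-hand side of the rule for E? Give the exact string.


Answer: ECE

Derivation:
Trying E → ECE:
  Step 0: E
  Step 1: ECE
  Step 2: ECECECE
Matches the given result.


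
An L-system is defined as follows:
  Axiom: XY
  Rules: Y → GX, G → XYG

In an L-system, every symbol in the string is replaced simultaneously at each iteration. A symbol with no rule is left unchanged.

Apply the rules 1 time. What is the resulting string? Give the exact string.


Answer: XGX

Derivation:
Step 0: XY
Step 1: XGX


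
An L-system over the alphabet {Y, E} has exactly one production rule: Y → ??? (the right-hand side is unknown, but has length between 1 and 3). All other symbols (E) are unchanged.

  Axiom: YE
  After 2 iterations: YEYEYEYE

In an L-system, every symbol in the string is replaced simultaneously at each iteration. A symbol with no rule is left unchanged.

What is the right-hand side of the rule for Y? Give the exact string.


Answer: YEY

Derivation:
Trying Y → YEY:
  Step 0: YE
  Step 1: YEYE
  Step 2: YEYEYEYE
Matches the given result.


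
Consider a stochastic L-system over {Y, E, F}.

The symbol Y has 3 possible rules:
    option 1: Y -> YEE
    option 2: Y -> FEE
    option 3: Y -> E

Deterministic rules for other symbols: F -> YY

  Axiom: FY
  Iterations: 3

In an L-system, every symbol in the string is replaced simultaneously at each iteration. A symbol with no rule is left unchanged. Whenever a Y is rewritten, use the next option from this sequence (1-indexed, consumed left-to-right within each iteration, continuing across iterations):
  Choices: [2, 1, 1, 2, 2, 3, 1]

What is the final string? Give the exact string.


Answer: FEEEEFEEEEEYEEEE

Derivation:
Step 0: FY
Step 1: YYFEE  (used choices [2])
Step 2: YEEYEEYYEE  (used choices [1, 1])
Step 3: FEEEEFEEEEEYEEEE  (used choices [2, 2, 3, 1])


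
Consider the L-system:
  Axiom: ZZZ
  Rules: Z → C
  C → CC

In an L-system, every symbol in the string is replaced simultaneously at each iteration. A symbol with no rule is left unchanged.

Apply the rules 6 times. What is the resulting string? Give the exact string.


Answer: CCCCCCCCCCCCCCCCCCCCCCCCCCCCCCCCCCCCCCCCCCCCCCCCCCCCCCCCCCCCCCCCCCCCCCCCCCCCCCCCCCCCCCCCCCCCCCCC

Derivation:
Step 0: ZZZ
Step 1: CCC
Step 2: CCCCCC
Step 3: CCCCCCCCCCCC
Step 4: CCCCCCCCCCCCCCCCCCCCCCCC
Step 5: CCCCCCCCCCCCCCCCCCCCCCCCCCCCCCCCCCCCCCCCCCCCCCCC
Step 6: CCCCCCCCCCCCCCCCCCCCCCCCCCCCCCCCCCCCCCCCCCCCCCCCCCCCCCCCCCCCCCCCCCCCCCCCCCCCCCCCCCCCCCCCCCCCCCCC


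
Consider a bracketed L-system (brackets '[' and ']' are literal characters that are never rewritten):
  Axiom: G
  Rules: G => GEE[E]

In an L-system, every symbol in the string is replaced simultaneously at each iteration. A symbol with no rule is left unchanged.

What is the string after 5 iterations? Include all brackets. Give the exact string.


Step 0: G
Step 1: GEE[E]
Step 2: GEE[E]EE[E]
Step 3: GEE[E]EE[E]EE[E]
Step 4: GEE[E]EE[E]EE[E]EE[E]
Step 5: GEE[E]EE[E]EE[E]EE[E]EE[E]

Answer: GEE[E]EE[E]EE[E]EE[E]EE[E]


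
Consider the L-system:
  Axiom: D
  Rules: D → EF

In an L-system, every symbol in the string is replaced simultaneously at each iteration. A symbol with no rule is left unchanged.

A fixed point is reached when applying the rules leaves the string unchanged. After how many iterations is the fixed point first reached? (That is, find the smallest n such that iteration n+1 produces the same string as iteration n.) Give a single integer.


Answer: 1

Derivation:
Step 0: D
Step 1: EF
Step 2: EF  (unchanged — fixed point at step 1)


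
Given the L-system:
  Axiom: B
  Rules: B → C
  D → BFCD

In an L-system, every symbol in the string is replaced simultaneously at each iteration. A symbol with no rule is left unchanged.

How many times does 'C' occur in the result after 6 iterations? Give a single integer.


Answer: 1

Derivation:
Step 0: B  (0 'C')
Step 1: C  (1 'C')
Step 2: C  (1 'C')
Step 3: C  (1 'C')
Step 4: C  (1 'C')
Step 5: C  (1 'C')
Step 6: C  (1 'C')


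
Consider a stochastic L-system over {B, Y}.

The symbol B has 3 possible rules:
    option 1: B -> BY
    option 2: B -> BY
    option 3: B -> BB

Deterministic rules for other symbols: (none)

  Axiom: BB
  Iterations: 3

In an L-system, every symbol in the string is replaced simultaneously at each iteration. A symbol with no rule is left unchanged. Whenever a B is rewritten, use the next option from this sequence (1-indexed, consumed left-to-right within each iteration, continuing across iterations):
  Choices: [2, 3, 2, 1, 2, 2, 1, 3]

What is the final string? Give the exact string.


Step 0: BB
Step 1: BYBB  (used choices [2, 3])
Step 2: BYYBYBY  (used choices [2, 1, 2])
Step 3: BYYYBYYBBY  (used choices [2, 1, 3])

Answer: BYYYBYYBBY


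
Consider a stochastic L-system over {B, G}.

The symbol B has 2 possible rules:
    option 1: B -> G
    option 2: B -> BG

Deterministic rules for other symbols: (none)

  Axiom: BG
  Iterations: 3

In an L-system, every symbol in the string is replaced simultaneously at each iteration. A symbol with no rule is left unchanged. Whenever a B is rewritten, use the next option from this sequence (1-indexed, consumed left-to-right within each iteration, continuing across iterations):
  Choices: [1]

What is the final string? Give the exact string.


Step 0: BG
Step 1: GG  (used choices [1])
Step 2: GG  (used choices [])
Step 3: GG  (used choices [])

Answer: GG


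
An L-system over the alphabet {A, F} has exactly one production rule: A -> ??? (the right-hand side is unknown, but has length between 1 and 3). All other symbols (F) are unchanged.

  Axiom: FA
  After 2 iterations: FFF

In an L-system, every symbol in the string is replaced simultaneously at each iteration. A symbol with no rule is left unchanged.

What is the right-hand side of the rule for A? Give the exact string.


Answer: FF

Derivation:
Trying A -> FF:
  Step 0: FA
  Step 1: FFF
  Step 2: FFF
Matches the given result.


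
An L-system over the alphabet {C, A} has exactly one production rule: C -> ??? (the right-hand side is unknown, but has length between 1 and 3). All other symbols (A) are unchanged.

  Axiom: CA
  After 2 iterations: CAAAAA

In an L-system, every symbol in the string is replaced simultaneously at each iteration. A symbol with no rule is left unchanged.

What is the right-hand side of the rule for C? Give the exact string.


Answer: CAA

Derivation:
Trying C -> CAA:
  Step 0: CA
  Step 1: CAAA
  Step 2: CAAAAA
Matches the given result.


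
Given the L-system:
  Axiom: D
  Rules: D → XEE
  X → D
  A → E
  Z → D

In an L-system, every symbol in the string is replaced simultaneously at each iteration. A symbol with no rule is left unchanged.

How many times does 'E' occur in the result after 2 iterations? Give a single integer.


Step 0: D  (0 'E')
Step 1: XEE  (2 'E')
Step 2: DEE  (2 'E')

Answer: 2


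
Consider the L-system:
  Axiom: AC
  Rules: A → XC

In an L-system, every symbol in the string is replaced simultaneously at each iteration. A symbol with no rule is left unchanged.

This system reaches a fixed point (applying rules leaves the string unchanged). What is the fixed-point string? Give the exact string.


Answer: XCC

Derivation:
Step 0: AC
Step 1: XCC
Step 2: XCC  (unchanged — fixed point at step 1)


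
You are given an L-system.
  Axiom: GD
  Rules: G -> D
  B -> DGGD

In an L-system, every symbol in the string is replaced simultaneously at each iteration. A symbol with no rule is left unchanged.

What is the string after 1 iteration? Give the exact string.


Step 0: GD
Step 1: DD

Answer: DD


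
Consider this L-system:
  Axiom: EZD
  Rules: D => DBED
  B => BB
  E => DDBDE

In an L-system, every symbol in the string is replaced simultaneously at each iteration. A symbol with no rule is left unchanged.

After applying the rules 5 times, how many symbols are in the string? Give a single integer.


Answer: 1413

Derivation:
Step 0: length = 3
Step 1: length = 10
Step 2: length = 35
Step 3: length = 122
Step 4: length = 418
Step 5: length = 1413


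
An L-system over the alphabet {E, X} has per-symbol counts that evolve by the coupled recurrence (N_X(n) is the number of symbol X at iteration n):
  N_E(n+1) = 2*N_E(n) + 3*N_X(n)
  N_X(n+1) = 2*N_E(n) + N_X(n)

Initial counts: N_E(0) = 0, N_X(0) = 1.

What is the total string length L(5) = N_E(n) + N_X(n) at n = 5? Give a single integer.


Answer: 1024

Derivation:
Step 0: N_E=0, N_X=1, L=1
Step 1: N_E=3, N_X=1, L=4
Step 2: N_E=9, N_X=7, L=16
Step 3: N_E=39, N_X=25, L=64
Step 4: N_E=153, N_X=103, L=256
Step 5: N_E=615, N_X=409, L=1024


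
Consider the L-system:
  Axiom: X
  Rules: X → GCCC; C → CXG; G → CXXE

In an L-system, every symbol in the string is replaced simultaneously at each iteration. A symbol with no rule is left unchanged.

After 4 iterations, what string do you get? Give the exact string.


Answer: CXGGCCCCXXECXXECXGCXGCXGCXXECXGCXGCXGECXGGCCCCXXECXXECXGCXGCXGCXGGCCCGCCCECXGGCCCCXXECXXECXGCXGCXGCXGGCCCGCCCECXGGCCCCXXECXXECXGCXGCXGCXGGCCCGCCCE

Derivation:
Step 0: X
Step 1: GCCC
Step 2: CXXECXGCXGCXG
Step 3: CXGGCCCGCCCECXGGCCCCXXECXGGCCCCXXECXGGCCCCXXE
Step 4: CXGGCCCCXXECXXECXGCXGCXGCXXECXGCXGCXGECXGGCCCCXXECXXECXGCXGCXGCXGGCCCGCCCECXGGCCCCXXECXXECXGCXGCXGCXGGCCCGCCCECXGGCCCCXXECXXECXGCXGCXGCXGGCCCGCCCE


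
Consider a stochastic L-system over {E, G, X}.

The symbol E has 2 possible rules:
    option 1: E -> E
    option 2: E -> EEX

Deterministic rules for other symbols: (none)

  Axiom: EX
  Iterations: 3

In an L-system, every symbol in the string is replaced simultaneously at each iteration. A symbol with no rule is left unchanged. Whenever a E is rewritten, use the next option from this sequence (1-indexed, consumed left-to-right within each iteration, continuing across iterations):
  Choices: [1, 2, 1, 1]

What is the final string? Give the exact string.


Answer: EEXX

Derivation:
Step 0: EX
Step 1: EX  (used choices [1])
Step 2: EEXX  (used choices [2])
Step 3: EEXX  (used choices [1, 1])


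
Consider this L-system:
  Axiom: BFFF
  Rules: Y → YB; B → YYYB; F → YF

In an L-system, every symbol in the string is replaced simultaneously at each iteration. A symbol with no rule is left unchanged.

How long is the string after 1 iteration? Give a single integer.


Step 0: length = 4
Step 1: length = 10

Answer: 10


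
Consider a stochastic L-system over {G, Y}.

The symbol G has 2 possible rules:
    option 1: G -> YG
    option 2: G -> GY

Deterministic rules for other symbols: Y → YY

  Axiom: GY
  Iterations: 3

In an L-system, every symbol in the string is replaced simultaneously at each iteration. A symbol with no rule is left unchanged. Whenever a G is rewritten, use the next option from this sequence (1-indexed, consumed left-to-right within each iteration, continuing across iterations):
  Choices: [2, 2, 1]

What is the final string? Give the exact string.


Step 0: GY
Step 1: GYYY  (used choices [2])
Step 2: GYYYYYYY  (used choices [2])
Step 3: YGYYYYYYYYYYYYYY  (used choices [1])

Answer: YGYYYYYYYYYYYYYY


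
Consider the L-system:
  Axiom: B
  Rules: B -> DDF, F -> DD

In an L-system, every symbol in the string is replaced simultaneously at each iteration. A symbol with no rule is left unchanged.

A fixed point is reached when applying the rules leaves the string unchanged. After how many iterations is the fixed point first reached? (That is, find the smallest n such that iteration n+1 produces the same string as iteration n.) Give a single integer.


Step 0: B
Step 1: DDF
Step 2: DDDD
Step 3: DDDD  (unchanged — fixed point at step 2)

Answer: 2


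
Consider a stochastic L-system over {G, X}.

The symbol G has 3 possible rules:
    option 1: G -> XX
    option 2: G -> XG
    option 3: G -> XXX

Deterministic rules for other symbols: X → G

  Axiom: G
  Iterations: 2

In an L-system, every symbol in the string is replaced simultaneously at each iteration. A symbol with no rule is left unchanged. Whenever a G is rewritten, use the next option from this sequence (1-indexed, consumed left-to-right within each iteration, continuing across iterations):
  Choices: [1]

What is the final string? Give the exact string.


Step 0: G
Step 1: XX  (used choices [1])
Step 2: GG  (used choices [])

Answer: GG


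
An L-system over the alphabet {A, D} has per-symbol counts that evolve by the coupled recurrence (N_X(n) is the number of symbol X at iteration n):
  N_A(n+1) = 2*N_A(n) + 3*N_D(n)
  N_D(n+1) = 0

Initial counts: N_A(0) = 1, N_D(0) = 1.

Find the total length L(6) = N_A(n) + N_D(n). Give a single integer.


Step 0: N_A=1, N_D=1, L=2
Step 1: N_A=5, N_D=0, L=5
Step 2: N_A=10, N_D=0, L=10
Step 3: N_A=20, N_D=0, L=20
Step 4: N_A=40, N_D=0, L=40
Step 5: N_A=80, N_D=0, L=80
Step 6: N_A=160, N_D=0, L=160

Answer: 160


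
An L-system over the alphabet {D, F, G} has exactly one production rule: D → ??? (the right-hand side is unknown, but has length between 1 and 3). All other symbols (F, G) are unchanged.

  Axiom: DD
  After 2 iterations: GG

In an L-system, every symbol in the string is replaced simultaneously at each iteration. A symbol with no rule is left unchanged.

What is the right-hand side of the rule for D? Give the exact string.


Trying D → G:
  Step 0: DD
  Step 1: GG
  Step 2: GG
Matches the given result.

Answer: G


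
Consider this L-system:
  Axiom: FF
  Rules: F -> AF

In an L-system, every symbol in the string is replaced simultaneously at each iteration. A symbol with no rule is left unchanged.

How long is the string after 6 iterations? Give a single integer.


Step 0: length = 2
Step 1: length = 4
Step 2: length = 6
Step 3: length = 8
Step 4: length = 10
Step 5: length = 12
Step 6: length = 14

Answer: 14


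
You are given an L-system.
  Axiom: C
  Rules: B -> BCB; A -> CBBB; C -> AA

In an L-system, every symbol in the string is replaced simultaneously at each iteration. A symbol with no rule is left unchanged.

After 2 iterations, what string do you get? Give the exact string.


Answer: CBBBCBBB

Derivation:
Step 0: C
Step 1: AA
Step 2: CBBBCBBB


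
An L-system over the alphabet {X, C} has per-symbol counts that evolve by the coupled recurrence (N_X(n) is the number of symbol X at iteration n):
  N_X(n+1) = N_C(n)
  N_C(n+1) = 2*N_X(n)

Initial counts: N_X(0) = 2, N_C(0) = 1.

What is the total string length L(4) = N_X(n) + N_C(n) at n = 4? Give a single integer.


Step 0: N_X=2, N_C=1, L=3
Step 1: N_X=1, N_C=4, L=5
Step 2: N_X=4, N_C=2, L=6
Step 3: N_X=2, N_C=8, L=10
Step 4: N_X=8, N_C=4, L=12

Answer: 12


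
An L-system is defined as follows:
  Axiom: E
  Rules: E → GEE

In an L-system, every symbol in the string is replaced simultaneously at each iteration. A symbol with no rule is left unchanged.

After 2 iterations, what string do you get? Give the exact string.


Step 0: E
Step 1: GEE
Step 2: GGEEGEE

Answer: GGEEGEE


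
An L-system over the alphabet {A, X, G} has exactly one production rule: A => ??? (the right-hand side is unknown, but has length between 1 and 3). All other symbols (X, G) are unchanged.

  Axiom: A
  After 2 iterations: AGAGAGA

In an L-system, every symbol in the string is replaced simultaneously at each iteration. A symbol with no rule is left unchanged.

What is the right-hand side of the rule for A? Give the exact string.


Answer: AGA

Derivation:
Trying A => AGA:
  Step 0: A
  Step 1: AGA
  Step 2: AGAGAGA
Matches the given result.


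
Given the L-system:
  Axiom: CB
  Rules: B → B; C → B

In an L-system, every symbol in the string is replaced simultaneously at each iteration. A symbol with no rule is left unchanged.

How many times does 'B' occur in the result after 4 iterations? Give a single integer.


Answer: 2

Derivation:
Step 0: CB  (1 'B')
Step 1: BB  (2 'B')
Step 2: BB  (2 'B')
Step 3: BB  (2 'B')
Step 4: BB  (2 'B')


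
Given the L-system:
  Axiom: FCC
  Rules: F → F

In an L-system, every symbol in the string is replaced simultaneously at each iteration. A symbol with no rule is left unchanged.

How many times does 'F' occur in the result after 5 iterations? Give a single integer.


Answer: 1

Derivation:
Step 0: FCC  (1 'F')
Step 1: FCC  (1 'F')
Step 2: FCC  (1 'F')
Step 3: FCC  (1 'F')
Step 4: FCC  (1 'F')
Step 5: FCC  (1 'F')


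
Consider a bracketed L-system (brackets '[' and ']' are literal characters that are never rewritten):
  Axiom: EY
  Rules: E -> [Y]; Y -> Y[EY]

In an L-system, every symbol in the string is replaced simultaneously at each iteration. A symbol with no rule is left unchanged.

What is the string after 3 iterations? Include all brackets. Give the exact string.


Answer: [Y[EY][[Y]Y[EY]]]Y[EY][[Y]Y[EY]][[Y[EY]]Y[EY][[Y]Y[EY]]]

Derivation:
Step 0: EY
Step 1: [Y]Y[EY]
Step 2: [Y[EY]]Y[EY][[Y]Y[EY]]
Step 3: [Y[EY][[Y]Y[EY]]]Y[EY][[Y]Y[EY]][[Y[EY]]Y[EY][[Y]Y[EY]]]


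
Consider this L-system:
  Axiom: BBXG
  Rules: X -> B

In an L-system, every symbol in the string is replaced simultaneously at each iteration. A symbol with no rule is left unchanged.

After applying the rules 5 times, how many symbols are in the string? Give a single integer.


Step 0: length = 4
Step 1: length = 4
Step 2: length = 4
Step 3: length = 4
Step 4: length = 4
Step 5: length = 4

Answer: 4


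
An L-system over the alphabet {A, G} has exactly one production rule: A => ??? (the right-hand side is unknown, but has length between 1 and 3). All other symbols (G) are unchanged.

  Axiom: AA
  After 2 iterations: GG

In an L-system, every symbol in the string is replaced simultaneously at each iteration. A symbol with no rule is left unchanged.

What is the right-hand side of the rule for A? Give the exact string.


Answer: G

Derivation:
Trying A => G:
  Step 0: AA
  Step 1: GG
  Step 2: GG
Matches the given result.


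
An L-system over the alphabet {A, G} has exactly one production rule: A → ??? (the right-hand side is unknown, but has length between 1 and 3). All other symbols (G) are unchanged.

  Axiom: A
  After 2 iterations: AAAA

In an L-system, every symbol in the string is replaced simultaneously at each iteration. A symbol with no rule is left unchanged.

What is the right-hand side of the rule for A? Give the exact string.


Trying A → AA:
  Step 0: A
  Step 1: AA
  Step 2: AAAA
Matches the given result.

Answer: AA


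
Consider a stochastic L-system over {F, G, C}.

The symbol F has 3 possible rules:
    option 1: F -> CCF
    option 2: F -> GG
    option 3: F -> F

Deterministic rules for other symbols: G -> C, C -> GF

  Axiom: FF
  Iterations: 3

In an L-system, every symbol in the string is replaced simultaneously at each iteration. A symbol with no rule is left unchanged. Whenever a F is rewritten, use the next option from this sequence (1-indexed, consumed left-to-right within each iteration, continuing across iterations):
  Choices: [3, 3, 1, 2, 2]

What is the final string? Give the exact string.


Answer: GFGFGGCC

Derivation:
Step 0: FF
Step 1: FF  (used choices [3, 3])
Step 2: CCFGG  (used choices [1, 2])
Step 3: GFGFGGCC  (used choices [2])


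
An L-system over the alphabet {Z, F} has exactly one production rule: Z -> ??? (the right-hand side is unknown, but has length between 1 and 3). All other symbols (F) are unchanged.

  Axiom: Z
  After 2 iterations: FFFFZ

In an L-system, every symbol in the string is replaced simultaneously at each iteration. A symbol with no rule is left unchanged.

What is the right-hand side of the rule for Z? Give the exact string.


Trying Z -> FFZ:
  Step 0: Z
  Step 1: FFZ
  Step 2: FFFFZ
Matches the given result.

Answer: FFZ


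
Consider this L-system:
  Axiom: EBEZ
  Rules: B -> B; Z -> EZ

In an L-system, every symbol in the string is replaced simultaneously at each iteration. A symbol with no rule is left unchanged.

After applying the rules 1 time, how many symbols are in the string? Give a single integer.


Step 0: length = 4
Step 1: length = 5

Answer: 5


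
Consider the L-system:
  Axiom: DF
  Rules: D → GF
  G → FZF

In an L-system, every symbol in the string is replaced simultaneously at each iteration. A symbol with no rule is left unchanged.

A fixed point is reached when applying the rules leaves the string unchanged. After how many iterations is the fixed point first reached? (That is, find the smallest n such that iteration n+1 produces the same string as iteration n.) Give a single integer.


Answer: 2

Derivation:
Step 0: DF
Step 1: GFF
Step 2: FZFFF
Step 3: FZFFF  (unchanged — fixed point at step 2)


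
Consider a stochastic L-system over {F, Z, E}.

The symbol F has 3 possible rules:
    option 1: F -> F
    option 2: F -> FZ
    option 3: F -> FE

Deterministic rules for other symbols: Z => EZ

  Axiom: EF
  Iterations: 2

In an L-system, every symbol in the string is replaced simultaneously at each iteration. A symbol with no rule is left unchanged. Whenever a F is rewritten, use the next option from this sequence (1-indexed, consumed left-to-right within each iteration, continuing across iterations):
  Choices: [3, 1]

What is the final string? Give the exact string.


Answer: EFE

Derivation:
Step 0: EF
Step 1: EFE  (used choices [3])
Step 2: EFE  (used choices [1])


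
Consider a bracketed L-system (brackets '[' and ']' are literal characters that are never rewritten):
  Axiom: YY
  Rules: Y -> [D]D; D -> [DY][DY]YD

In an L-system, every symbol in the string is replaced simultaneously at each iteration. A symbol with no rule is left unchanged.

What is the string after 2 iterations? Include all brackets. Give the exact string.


Step 0: YY
Step 1: [D]D[D]D
Step 2: [[DY][DY]YD][DY][DY]YD[[DY][DY]YD][DY][DY]YD

Answer: [[DY][DY]YD][DY][DY]YD[[DY][DY]YD][DY][DY]YD


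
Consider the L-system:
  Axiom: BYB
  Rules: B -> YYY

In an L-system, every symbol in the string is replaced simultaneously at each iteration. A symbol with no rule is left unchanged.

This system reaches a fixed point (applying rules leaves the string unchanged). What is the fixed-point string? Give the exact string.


Step 0: BYB
Step 1: YYYYYYY
Step 2: YYYYYYY  (unchanged — fixed point at step 1)

Answer: YYYYYYY


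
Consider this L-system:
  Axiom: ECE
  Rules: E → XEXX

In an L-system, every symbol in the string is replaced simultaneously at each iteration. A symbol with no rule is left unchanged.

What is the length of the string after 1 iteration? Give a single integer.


Answer: 9

Derivation:
Step 0: length = 3
Step 1: length = 9


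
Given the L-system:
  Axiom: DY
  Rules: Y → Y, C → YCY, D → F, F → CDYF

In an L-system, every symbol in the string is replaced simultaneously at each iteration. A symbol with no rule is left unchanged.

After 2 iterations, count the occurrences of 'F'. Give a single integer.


Step 0: DY  (0 'F')
Step 1: FY  (1 'F')
Step 2: CDYFY  (1 'F')

Answer: 1


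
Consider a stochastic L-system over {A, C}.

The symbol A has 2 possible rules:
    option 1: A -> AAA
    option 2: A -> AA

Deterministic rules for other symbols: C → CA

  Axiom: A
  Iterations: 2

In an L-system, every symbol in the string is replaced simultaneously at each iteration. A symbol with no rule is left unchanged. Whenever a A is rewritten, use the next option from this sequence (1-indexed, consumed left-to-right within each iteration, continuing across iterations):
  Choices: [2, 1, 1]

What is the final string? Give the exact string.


Step 0: A
Step 1: AA  (used choices [2])
Step 2: AAAAAA  (used choices [1, 1])

Answer: AAAAAA


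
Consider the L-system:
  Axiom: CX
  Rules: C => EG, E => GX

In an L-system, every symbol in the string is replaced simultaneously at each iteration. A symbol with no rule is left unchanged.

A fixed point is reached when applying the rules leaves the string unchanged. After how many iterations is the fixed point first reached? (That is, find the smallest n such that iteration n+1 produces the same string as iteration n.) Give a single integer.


Answer: 2

Derivation:
Step 0: CX
Step 1: EGX
Step 2: GXGX
Step 3: GXGX  (unchanged — fixed point at step 2)


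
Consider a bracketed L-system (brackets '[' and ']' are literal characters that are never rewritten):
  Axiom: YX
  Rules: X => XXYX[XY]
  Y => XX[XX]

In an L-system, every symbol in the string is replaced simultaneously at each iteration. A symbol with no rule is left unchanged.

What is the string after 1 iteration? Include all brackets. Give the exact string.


Step 0: YX
Step 1: XX[XX]XXYX[XY]

Answer: XX[XX]XXYX[XY]


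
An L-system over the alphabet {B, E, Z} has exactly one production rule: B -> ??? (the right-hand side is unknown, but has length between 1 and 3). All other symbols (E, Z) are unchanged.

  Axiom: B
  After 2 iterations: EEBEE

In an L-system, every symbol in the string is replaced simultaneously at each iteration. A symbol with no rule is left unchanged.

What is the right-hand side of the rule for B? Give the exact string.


Trying B -> EBE:
  Step 0: B
  Step 1: EBE
  Step 2: EEBEE
Matches the given result.

Answer: EBE


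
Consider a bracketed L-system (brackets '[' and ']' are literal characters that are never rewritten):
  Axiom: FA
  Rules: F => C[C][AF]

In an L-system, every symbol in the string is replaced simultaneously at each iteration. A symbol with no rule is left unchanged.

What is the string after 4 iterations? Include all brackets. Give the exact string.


Step 0: FA
Step 1: C[C][AF]A
Step 2: C[C][AC[C][AF]]A
Step 3: C[C][AC[C][AC[C][AF]]]A
Step 4: C[C][AC[C][AC[C][AC[C][AF]]]]A

Answer: C[C][AC[C][AC[C][AC[C][AF]]]]A


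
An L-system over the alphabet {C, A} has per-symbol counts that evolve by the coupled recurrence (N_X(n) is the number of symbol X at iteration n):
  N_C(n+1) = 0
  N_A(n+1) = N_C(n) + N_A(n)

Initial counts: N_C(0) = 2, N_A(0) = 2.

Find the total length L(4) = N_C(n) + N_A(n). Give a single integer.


Step 0: N_C=2, N_A=2, L=4
Step 1: N_C=0, N_A=4, L=4
Step 2: N_C=0, N_A=4, L=4
Step 3: N_C=0, N_A=4, L=4
Step 4: N_C=0, N_A=4, L=4

Answer: 4


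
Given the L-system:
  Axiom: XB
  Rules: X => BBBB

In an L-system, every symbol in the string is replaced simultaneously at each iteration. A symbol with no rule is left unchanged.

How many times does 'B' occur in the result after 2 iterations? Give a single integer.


Answer: 5

Derivation:
Step 0: XB  (1 'B')
Step 1: BBBBB  (5 'B')
Step 2: BBBBB  (5 'B')


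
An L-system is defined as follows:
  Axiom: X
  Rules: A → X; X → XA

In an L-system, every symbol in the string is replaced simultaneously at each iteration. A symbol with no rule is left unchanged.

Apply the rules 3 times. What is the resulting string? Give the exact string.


Answer: XAXXA

Derivation:
Step 0: X
Step 1: XA
Step 2: XAX
Step 3: XAXXA


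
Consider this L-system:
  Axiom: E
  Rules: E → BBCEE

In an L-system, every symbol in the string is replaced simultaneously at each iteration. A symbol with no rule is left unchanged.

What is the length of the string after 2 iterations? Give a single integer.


Answer: 13

Derivation:
Step 0: length = 1
Step 1: length = 5
Step 2: length = 13


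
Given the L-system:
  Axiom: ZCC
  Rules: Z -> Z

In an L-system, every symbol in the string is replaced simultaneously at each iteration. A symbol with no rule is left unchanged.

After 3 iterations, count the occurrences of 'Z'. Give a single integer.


Step 0: ZCC  (1 'Z')
Step 1: ZCC  (1 'Z')
Step 2: ZCC  (1 'Z')
Step 3: ZCC  (1 'Z')

Answer: 1


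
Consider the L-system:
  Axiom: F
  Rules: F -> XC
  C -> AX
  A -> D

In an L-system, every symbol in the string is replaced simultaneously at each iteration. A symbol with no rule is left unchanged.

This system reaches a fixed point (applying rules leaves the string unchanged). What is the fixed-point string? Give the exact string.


Answer: XDX

Derivation:
Step 0: F
Step 1: XC
Step 2: XAX
Step 3: XDX
Step 4: XDX  (unchanged — fixed point at step 3)
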